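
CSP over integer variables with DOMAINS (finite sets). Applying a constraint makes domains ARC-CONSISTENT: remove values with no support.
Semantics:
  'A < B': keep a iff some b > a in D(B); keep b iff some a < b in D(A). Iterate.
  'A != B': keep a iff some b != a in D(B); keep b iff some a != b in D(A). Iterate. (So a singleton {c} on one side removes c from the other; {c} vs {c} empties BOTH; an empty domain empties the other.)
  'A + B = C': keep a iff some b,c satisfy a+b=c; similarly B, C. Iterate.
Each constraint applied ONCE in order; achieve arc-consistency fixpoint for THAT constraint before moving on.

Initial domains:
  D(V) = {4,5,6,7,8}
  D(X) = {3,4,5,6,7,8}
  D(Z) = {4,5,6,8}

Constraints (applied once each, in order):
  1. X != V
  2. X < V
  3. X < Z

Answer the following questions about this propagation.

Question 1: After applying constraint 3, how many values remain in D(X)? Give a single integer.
Constraint 1 (X != V) on D(X)={3,4,5,6,7,8} D(V)={4,5,6,7,8}: no change
Constraint 2 (X < V) on D(X)={3,4,5,6,7,8} D(V)={4,5,6,7,8}: X {3,4,5,6,7,8}->{3,4,5,6,7}
Constraint 3 (X < Z) on D(X)={3,4,5,6,7} D(Z)={4,5,6,8}: no change
So after constraint 3: D(X)={3,4,5,6,7}, size = 5

Answer: 5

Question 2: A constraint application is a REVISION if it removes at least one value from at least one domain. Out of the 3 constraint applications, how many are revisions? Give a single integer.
Constraint 1 (X != V) on D(X)={3,4,5,6,7,8} D(V)={4,5,6,7,8}: no change => not a revision
Constraint 2 (X < V) on D(X)={3,4,5,6,7,8} D(V)={4,5,6,7,8}: X {3,4,5,6,7,8}->{3,4,5,6,7} => REVISION
Constraint 3 (X < Z) on D(X)={3,4,5,6,7} D(Z)={4,5,6,8}: no change => not a revision
Total revisions = 1

Answer: 1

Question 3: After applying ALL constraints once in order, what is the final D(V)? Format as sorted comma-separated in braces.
Answer: {4,5,6,7,8}

Derivation:
Constraint 1 (X != V) on D(X)={3,4,5,6,7,8} D(V)={4,5,6,7,8}: no change
Constraint 2 (X < V) on D(X)={3,4,5,6,7,8} D(V)={4,5,6,7,8}: X {3,4,5,6,7,8}->{3,4,5,6,7}
Constraint 3 (X < Z) on D(X)={3,4,5,6,7} D(Z)={4,5,6,8}: no change
So after all 3 constraints: D(V) = {4,5,6,7,8}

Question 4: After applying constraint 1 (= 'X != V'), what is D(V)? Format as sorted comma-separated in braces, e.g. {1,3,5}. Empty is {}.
Constraint 1 (X != V) on D(X)={3,4,5,6,7,8} D(V)={4,5,6,7,8}: no change
So after constraint 1: D(V) = {4,5,6,7,8}

Answer: {4,5,6,7,8}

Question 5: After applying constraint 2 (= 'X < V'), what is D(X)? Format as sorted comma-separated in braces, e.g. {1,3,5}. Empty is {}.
Answer: {3,4,5,6,7}

Derivation:
Constraint 1 (X != V) on D(X)={3,4,5,6,7,8} D(V)={4,5,6,7,8}: no change
Constraint 2 (X < V) on D(X)={3,4,5,6,7,8} D(V)={4,5,6,7,8}: X {3,4,5,6,7,8}->{3,4,5,6,7}
So after constraint 2: D(X) = {3,4,5,6,7}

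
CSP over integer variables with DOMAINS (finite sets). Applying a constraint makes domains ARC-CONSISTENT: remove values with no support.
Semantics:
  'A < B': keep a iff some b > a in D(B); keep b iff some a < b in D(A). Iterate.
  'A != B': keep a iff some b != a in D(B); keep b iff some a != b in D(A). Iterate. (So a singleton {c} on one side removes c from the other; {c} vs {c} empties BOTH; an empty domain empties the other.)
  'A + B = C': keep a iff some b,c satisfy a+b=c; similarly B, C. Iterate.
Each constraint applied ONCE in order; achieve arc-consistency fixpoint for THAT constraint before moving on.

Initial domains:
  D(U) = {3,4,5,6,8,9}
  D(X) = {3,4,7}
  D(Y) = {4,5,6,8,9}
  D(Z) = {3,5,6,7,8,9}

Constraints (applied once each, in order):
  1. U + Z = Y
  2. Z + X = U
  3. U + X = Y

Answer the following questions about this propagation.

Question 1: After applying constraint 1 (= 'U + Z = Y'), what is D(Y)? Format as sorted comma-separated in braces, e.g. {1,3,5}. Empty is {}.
Constraint 1 (U + Z = Y) on D(U)={3,4,5,6,8,9} D(Z)={3,5,6,7,8,9} D(Y)={4,5,6,8,9}: U {3,4,5,6,8,9}->{3,4,5,6}; Z {3,5,6,7,8,9}->{3,5,6}; Y {4,5,6,8,9}->{6,8,9}
So after constraint 1: D(Y) = {6,8,9}

Answer: {6,8,9}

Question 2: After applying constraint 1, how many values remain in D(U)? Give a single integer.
Answer: 4

Derivation:
Constraint 1 (U + Z = Y) on D(U)={3,4,5,6,8,9} D(Z)={3,5,6,7,8,9} D(Y)={4,5,6,8,9}: U {3,4,5,6,8,9}->{3,4,5,6}; Z {3,5,6,7,8,9}->{3,5,6}; Y {4,5,6,8,9}->{6,8,9}
So after constraint 1: D(U)={3,4,5,6}, size = 4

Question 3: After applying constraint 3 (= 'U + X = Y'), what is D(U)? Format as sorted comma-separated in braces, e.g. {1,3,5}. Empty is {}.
Constraint 1 (U + Z = Y) on D(U)={3,4,5,6,8,9} D(Z)={3,5,6,7,8,9} D(Y)={4,5,6,8,9}: U {3,4,5,6,8,9}->{3,4,5,6}; Z {3,5,6,7,8,9}->{3,5,6}; Y {4,5,6,8,9}->{6,8,9}
Constraint 2 (Z + X = U) on D(Z)={3,5,6} D(X)={3,4,7} D(U)={3,4,5,6}: Z {3,5,6}->{3}; X {3,4,7}->{3}; U {3,4,5,6}->{6}
Constraint 3 (U + X = Y) on D(U)={6} D(X)={3} D(Y)={6,8,9}: Y {6,8,9}->{9}
So after constraint 3: D(U) = {6}

Answer: {6}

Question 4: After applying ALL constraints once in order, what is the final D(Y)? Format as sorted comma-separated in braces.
Answer: {9}

Derivation:
Constraint 1 (U + Z = Y) on D(U)={3,4,5,6,8,9} D(Z)={3,5,6,7,8,9} D(Y)={4,5,6,8,9}: U {3,4,5,6,8,9}->{3,4,5,6}; Z {3,5,6,7,8,9}->{3,5,6}; Y {4,5,6,8,9}->{6,8,9}
Constraint 2 (Z + X = U) on D(Z)={3,5,6} D(X)={3,4,7} D(U)={3,4,5,6}: Z {3,5,6}->{3}; X {3,4,7}->{3}; U {3,4,5,6}->{6}
Constraint 3 (U + X = Y) on D(U)={6} D(X)={3} D(Y)={6,8,9}: Y {6,8,9}->{9}
So after all 3 constraints: D(Y) = {9}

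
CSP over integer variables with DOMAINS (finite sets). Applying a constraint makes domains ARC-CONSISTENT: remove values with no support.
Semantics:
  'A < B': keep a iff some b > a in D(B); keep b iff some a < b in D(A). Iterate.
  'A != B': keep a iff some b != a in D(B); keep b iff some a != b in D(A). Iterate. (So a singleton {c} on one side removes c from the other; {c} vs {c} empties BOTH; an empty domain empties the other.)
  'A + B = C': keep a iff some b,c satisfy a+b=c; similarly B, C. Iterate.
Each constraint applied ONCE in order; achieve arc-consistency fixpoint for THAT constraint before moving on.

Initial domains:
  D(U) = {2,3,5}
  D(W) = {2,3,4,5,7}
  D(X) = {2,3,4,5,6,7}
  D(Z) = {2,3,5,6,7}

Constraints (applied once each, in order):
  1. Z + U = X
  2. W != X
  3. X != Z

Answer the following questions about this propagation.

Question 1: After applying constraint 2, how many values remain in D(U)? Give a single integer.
Constraint 1 (Z + U = X) on D(Z)={2,3,5,6,7} D(U)={2,3,5} D(X)={2,3,4,5,6,7}: Z {2,3,5,6,7}->{2,3,5}; X {2,3,4,5,6,7}->{4,5,6,7}
Constraint 2 (W != X) on D(W)={2,3,4,5,7} D(X)={4,5,6,7}: no change
So after constraint 2: D(U)={2,3,5}, size = 3

Answer: 3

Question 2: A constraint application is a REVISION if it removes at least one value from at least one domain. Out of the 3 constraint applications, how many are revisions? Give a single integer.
Constraint 1 (Z + U = X) on D(Z)={2,3,5,6,7} D(U)={2,3,5} D(X)={2,3,4,5,6,7}: Z {2,3,5,6,7}->{2,3,5}; X {2,3,4,5,6,7}->{4,5,6,7} => REVISION
Constraint 2 (W != X) on D(W)={2,3,4,5,7} D(X)={4,5,6,7}: no change => not a revision
Constraint 3 (X != Z) on D(X)={4,5,6,7} D(Z)={2,3,5}: no change => not a revision
Total revisions = 1

Answer: 1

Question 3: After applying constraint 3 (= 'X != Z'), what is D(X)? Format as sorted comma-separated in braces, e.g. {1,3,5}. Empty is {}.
Constraint 1 (Z + U = X) on D(Z)={2,3,5,6,7} D(U)={2,3,5} D(X)={2,3,4,5,6,7}: Z {2,3,5,6,7}->{2,3,5}; X {2,3,4,5,6,7}->{4,5,6,7}
Constraint 2 (W != X) on D(W)={2,3,4,5,7} D(X)={4,5,6,7}: no change
Constraint 3 (X != Z) on D(X)={4,5,6,7} D(Z)={2,3,5}: no change
So after constraint 3: D(X) = {4,5,6,7}

Answer: {4,5,6,7}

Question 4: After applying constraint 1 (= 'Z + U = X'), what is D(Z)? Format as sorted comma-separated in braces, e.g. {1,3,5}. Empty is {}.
Answer: {2,3,5}

Derivation:
Constraint 1 (Z + U = X) on D(Z)={2,3,5,6,7} D(U)={2,3,5} D(X)={2,3,4,5,6,7}: Z {2,3,5,6,7}->{2,3,5}; X {2,3,4,5,6,7}->{4,5,6,7}
So after constraint 1: D(Z) = {2,3,5}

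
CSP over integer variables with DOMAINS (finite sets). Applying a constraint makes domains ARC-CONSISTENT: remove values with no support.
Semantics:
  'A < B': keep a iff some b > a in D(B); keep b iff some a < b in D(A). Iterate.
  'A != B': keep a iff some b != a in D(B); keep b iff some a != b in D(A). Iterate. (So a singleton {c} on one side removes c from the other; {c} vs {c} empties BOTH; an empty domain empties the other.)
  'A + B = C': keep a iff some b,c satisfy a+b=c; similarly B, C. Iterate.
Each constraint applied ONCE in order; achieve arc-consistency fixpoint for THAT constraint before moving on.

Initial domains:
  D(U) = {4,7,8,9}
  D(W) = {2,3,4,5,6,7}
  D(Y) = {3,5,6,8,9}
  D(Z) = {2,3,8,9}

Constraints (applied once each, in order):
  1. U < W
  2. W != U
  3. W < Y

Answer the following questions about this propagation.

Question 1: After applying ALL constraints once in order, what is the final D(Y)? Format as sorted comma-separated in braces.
Constraint 1 (U < W) on D(U)={4,7,8,9} D(W)={2,3,4,5,6,7}: U {4,7,8,9}->{4}; W {2,3,4,5,6,7}->{5,6,7}
Constraint 2 (W != U) on D(W)={5,6,7} D(U)={4}: no change
Constraint 3 (W < Y) on D(W)={5,6,7} D(Y)={3,5,6,8,9}: Y {3,5,6,8,9}->{6,8,9}
So after all 3 constraints: D(Y) = {6,8,9}

Answer: {6,8,9}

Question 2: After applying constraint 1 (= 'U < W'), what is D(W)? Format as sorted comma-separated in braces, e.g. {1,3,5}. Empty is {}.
Answer: {5,6,7}

Derivation:
Constraint 1 (U < W) on D(U)={4,7,8,9} D(W)={2,3,4,5,6,7}: U {4,7,8,9}->{4}; W {2,3,4,5,6,7}->{5,6,7}
So after constraint 1: D(W) = {5,6,7}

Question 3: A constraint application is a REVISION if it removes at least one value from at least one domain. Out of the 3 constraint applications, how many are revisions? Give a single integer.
Constraint 1 (U < W) on D(U)={4,7,8,9} D(W)={2,3,4,5,6,7}: U {4,7,8,9}->{4}; W {2,3,4,5,6,7}->{5,6,7} => REVISION
Constraint 2 (W != U) on D(W)={5,6,7} D(U)={4}: no change => not a revision
Constraint 3 (W < Y) on D(W)={5,6,7} D(Y)={3,5,6,8,9}: Y {3,5,6,8,9}->{6,8,9} => REVISION
Total revisions = 2

Answer: 2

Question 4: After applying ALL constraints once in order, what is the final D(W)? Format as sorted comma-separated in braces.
Answer: {5,6,7}

Derivation:
Constraint 1 (U < W) on D(U)={4,7,8,9} D(W)={2,3,4,5,6,7}: U {4,7,8,9}->{4}; W {2,3,4,5,6,7}->{5,6,7}
Constraint 2 (W != U) on D(W)={5,6,7} D(U)={4}: no change
Constraint 3 (W < Y) on D(W)={5,6,7} D(Y)={3,5,6,8,9}: Y {3,5,6,8,9}->{6,8,9}
So after all 3 constraints: D(W) = {5,6,7}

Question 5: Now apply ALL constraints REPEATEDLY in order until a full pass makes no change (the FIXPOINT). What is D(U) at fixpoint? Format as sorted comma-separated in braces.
pass 0 (initial): D(U)={4,7,8,9}
pass 1: U {4,7,8,9}->{4}; W {2,3,4,5,6,7}->{5,6,7}; Y {3,5,6,8,9}->{6,8,9}
pass 2: no change
Fixpoint after 2 passes: D(U) = {4}

Answer: {4}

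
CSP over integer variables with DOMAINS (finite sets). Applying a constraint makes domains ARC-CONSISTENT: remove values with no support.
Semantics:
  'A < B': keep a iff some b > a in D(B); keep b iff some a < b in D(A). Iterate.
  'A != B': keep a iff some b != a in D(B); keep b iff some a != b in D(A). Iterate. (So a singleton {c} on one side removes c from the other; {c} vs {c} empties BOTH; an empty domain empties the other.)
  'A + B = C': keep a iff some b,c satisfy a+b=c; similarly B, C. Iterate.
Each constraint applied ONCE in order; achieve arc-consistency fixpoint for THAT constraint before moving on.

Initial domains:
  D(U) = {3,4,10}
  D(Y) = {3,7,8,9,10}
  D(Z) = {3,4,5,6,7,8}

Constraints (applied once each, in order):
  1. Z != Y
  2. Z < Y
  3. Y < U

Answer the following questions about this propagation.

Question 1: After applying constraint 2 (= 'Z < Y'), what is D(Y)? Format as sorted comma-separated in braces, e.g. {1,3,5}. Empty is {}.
Constraint 1 (Z != Y) on D(Z)={3,4,5,6,7,8} D(Y)={3,7,8,9,10}: no change
Constraint 2 (Z < Y) on D(Z)={3,4,5,6,7,8} D(Y)={3,7,8,9,10}: Y {3,7,8,9,10}->{7,8,9,10}
So after constraint 2: D(Y) = {7,8,9,10}

Answer: {7,8,9,10}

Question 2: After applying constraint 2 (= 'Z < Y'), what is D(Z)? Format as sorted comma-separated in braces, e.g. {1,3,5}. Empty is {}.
Constraint 1 (Z != Y) on D(Z)={3,4,5,6,7,8} D(Y)={3,7,8,9,10}: no change
Constraint 2 (Z < Y) on D(Z)={3,4,5,6,7,8} D(Y)={3,7,8,9,10}: Y {3,7,8,9,10}->{7,8,9,10}
So after constraint 2: D(Z) = {3,4,5,6,7,8}

Answer: {3,4,5,6,7,8}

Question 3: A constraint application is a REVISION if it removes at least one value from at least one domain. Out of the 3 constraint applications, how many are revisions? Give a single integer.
Answer: 2

Derivation:
Constraint 1 (Z != Y) on D(Z)={3,4,5,6,7,8} D(Y)={3,7,8,9,10}: no change => not a revision
Constraint 2 (Z < Y) on D(Z)={3,4,5,6,7,8} D(Y)={3,7,8,9,10}: Y {3,7,8,9,10}->{7,8,9,10} => REVISION
Constraint 3 (Y < U) on D(Y)={7,8,9,10} D(U)={3,4,10}: Y {7,8,9,10}->{7,8,9}; U {3,4,10}->{10} => REVISION
Total revisions = 2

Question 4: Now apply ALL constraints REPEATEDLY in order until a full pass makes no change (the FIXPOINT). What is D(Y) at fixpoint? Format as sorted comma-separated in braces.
Answer: {7,8,9}

Derivation:
pass 0 (initial): D(Y)={3,7,8,9,10}
pass 1: U {3,4,10}->{10}; Y {3,7,8,9,10}->{7,8,9}
pass 2: no change
Fixpoint after 2 passes: D(Y) = {7,8,9}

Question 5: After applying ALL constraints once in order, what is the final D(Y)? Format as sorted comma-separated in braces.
Answer: {7,8,9}

Derivation:
Constraint 1 (Z != Y) on D(Z)={3,4,5,6,7,8} D(Y)={3,7,8,9,10}: no change
Constraint 2 (Z < Y) on D(Z)={3,4,5,6,7,8} D(Y)={3,7,8,9,10}: Y {3,7,8,9,10}->{7,8,9,10}
Constraint 3 (Y < U) on D(Y)={7,8,9,10} D(U)={3,4,10}: Y {7,8,9,10}->{7,8,9}; U {3,4,10}->{10}
So after all 3 constraints: D(Y) = {7,8,9}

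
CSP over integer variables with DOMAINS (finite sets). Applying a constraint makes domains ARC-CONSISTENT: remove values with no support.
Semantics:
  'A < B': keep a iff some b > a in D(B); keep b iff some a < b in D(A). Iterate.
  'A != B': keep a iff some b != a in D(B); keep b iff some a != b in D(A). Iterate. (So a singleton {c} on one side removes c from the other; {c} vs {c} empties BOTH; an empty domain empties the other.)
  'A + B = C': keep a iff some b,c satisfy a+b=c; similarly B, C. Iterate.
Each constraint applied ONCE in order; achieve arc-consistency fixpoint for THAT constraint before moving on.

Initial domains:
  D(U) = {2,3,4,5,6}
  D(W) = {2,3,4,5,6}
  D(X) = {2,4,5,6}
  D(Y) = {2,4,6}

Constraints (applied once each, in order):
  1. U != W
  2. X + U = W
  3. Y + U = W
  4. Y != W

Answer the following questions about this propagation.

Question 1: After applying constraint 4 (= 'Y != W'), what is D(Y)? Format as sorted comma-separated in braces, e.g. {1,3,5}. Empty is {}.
Constraint 1 (U != W) on D(U)={2,3,4,5,6} D(W)={2,3,4,5,6}: no change
Constraint 2 (X + U = W) on D(X)={2,4,5,6} D(U)={2,3,4,5,6} D(W)={2,3,4,5,6}: X {2,4,5,6}->{2,4}; U {2,3,4,5,6}->{2,3,4}; W {2,3,4,5,6}->{4,5,6}
Constraint 3 (Y + U = W) on D(Y)={2,4,6} D(U)={2,3,4} D(W)={4,5,6}: Y {2,4,6}->{2,4}
Constraint 4 (Y != W) on D(Y)={2,4} D(W)={4,5,6}: no change
So after constraint 4: D(Y) = {2,4}

Answer: {2,4}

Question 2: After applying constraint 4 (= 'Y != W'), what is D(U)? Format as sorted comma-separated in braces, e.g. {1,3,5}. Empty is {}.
Constraint 1 (U != W) on D(U)={2,3,4,5,6} D(W)={2,3,4,5,6}: no change
Constraint 2 (X + U = W) on D(X)={2,4,5,6} D(U)={2,3,4,5,6} D(W)={2,3,4,5,6}: X {2,4,5,6}->{2,4}; U {2,3,4,5,6}->{2,3,4}; W {2,3,4,5,6}->{4,5,6}
Constraint 3 (Y + U = W) on D(Y)={2,4,6} D(U)={2,3,4} D(W)={4,5,6}: Y {2,4,6}->{2,4}
Constraint 4 (Y != W) on D(Y)={2,4} D(W)={4,5,6}: no change
So after constraint 4: D(U) = {2,3,4}

Answer: {2,3,4}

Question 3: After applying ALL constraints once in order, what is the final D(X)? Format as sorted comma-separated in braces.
Constraint 1 (U != W) on D(U)={2,3,4,5,6} D(W)={2,3,4,5,6}: no change
Constraint 2 (X + U = W) on D(X)={2,4,5,6} D(U)={2,3,4,5,6} D(W)={2,3,4,5,6}: X {2,4,5,6}->{2,4}; U {2,3,4,5,6}->{2,3,4}; W {2,3,4,5,6}->{4,5,6}
Constraint 3 (Y + U = W) on D(Y)={2,4,6} D(U)={2,3,4} D(W)={4,5,6}: Y {2,4,6}->{2,4}
Constraint 4 (Y != W) on D(Y)={2,4} D(W)={4,5,6}: no change
So after all 4 constraints: D(X) = {2,4}

Answer: {2,4}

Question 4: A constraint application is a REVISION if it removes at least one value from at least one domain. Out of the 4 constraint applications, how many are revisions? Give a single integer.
Answer: 2

Derivation:
Constraint 1 (U != W) on D(U)={2,3,4,5,6} D(W)={2,3,4,5,6}: no change => not a revision
Constraint 2 (X + U = W) on D(X)={2,4,5,6} D(U)={2,3,4,5,6} D(W)={2,3,4,5,6}: X {2,4,5,6}->{2,4}; U {2,3,4,5,6}->{2,3,4}; W {2,3,4,5,6}->{4,5,6} => REVISION
Constraint 3 (Y + U = W) on D(Y)={2,4,6} D(U)={2,3,4} D(W)={4,5,6}: Y {2,4,6}->{2,4} => REVISION
Constraint 4 (Y != W) on D(Y)={2,4} D(W)={4,5,6}: no change => not a revision
Total revisions = 2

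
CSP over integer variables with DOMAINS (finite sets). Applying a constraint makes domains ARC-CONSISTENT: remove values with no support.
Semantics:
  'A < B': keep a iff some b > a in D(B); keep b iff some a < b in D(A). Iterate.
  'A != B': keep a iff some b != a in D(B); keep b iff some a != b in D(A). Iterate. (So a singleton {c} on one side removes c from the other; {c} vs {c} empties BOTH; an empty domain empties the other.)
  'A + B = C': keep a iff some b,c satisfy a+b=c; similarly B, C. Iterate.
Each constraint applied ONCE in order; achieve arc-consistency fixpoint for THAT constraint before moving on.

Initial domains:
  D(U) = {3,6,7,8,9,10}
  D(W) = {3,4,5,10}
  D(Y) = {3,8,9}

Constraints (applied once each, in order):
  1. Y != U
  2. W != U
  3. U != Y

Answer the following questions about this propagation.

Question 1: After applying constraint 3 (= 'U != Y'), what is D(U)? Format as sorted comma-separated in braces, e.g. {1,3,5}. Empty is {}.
Constraint 1 (Y != U) on D(Y)={3,8,9} D(U)={3,6,7,8,9,10}: no change
Constraint 2 (W != U) on D(W)={3,4,5,10} D(U)={3,6,7,8,9,10}: no change
Constraint 3 (U != Y) on D(U)={3,6,7,8,9,10} D(Y)={3,8,9}: no change
So after constraint 3: D(U) = {3,6,7,8,9,10}

Answer: {3,6,7,8,9,10}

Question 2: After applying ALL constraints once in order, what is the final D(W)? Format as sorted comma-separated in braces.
Answer: {3,4,5,10}

Derivation:
Constraint 1 (Y != U) on D(Y)={3,8,9} D(U)={3,6,7,8,9,10}: no change
Constraint 2 (W != U) on D(W)={3,4,5,10} D(U)={3,6,7,8,9,10}: no change
Constraint 3 (U != Y) on D(U)={3,6,7,8,9,10} D(Y)={3,8,9}: no change
So after all 3 constraints: D(W) = {3,4,5,10}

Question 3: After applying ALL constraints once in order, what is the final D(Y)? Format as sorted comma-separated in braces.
Answer: {3,8,9}

Derivation:
Constraint 1 (Y != U) on D(Y)={3,8,9} D(U)={3,6,7,8,9,10}: no change
Constraint 2 (W != U) on D(W)={3,4,5,10} D(U)={3,6,7,8,9,10}: no change
Constraint 3 (U != Y) on D(U)={3,6,7,8,9,10} D(Y)={3,8,9}: no change
So after all 3 constraints: D(Y) = {3,8,9}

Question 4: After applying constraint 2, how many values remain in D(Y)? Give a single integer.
Constraint 1 (Y != U) on D(Y)={3,8,9} D(U)={3,6,7,8,9,10}: no change
Constraint 2 (W != U) on D(W)={3,4,5,10} D(U)={3,6,7,8,9,10}: no change
So after constraint 2: D(Y)={3,8,9}, size = 3

Answer: 3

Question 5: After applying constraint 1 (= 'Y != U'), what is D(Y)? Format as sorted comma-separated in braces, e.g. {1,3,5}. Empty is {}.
Answer: {3,8,9}

Derivation:
Constraint 1 (Y != U) on D(Y)={3,8,9} D(U)={3,6,7,8,9,10}: no change
So after constraint 1: D(Y) = {3,8,9}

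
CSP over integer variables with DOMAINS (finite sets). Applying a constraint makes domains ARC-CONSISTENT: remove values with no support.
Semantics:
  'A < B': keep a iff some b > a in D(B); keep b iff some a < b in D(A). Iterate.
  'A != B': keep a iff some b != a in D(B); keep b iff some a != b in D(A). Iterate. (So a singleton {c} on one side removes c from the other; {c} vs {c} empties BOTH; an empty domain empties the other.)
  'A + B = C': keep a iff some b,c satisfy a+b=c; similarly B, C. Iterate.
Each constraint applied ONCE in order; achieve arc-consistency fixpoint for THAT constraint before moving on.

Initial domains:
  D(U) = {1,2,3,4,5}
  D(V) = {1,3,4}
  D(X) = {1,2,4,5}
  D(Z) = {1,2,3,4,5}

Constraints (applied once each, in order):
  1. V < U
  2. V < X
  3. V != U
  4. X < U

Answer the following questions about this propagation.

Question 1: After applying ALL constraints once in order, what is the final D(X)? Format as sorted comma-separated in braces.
Answer: {2,4}

Derivation:
Constraint 1 (V < U) on D(V)={1,3,4} D(U)={1,2,3,4,5}: U {1,2,3,4,5}->{2,3,4,5}
Constraint 2 (V < X) on D(V)={1,3,4} D(X)={1,2,4,5}: X {1,2,4,5}->{2,4,5}
Constraint 3 (V != U) on D(V)={1,3,4} D(U)={2,3,4,5}: no change
Constraint 4 (X < U) on D(X)={2,4,5} D(U)={2,3,4,5}: X {2,4,5}->{2,4}; U {2,3,4,5}->{3,4,5}
So after all 4 constraints: D(X) = {2,4}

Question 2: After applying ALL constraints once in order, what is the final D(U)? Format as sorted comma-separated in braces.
Answer: {3,4,5}

Derivation:
Constraint 1 (V < U) on D(V)={1,3,4} D(U)={1,2,3,4,5}: U {1,2,3,4,5}->{2,3,4,5}
Constraint 2 (V < X) on D(V)={1,3,4} D(X)={1,2,4,5}: X {1,2,4,5}->{2,4,5}
Constraint 3 (V != U) on D(V)={1,3,4} D(U)={2,3,4,5}: no change
Constraint 4 (X < U) on D(X)={2,4,5} D(U)={2,3,4,5}: X {2,4,5}->{2,4}; U {2,3,4,5}->{3,4,5}
So after all 4 constraints: D(U) = {3,4,5}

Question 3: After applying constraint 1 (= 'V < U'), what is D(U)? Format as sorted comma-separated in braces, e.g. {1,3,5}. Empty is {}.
Answer: {2,3,4,5}

Derivation:
Constraint 1 (V < U) on D(V)={1,3,4} D(U)={1,2,3,4,5}: U {1,2,3,4,5}->{2,3,4,5}
So after constraint 1: D(U) = {2,3,4,5}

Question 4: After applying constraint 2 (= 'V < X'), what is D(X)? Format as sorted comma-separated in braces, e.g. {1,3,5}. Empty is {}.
Answer: {2,4,5}

Derivation:
Constraint 1 (V < U) on D(V)={1,3,4} D(U)={1,2,3,4,5}: U {1,2,3,4,5}->{2,3,4,5}
Constraint 2 (V < X) on D(V)={1,3,4} D(X)={1,2,4,5}: X {1,2,4,5}->{2,4,5}
So after constraint 2: D(X) = {2,4,5}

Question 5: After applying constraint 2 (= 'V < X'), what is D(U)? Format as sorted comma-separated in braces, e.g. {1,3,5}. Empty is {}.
Answer: {2,3,4,5}

Derivation:
Constraint 1 (V < U) on D(V)={1,3,4} D(U)={1,2,3,4,5}: U {1,2,3,4,5}->{2,3,4,5}
Constraint 2 (V < X) on D(V)={1,3,4} D(X)={1,2,4,5}: X {1,2,4,5}->{2,4,5}
So after constraint 2: D(U) = {2,3,4,5}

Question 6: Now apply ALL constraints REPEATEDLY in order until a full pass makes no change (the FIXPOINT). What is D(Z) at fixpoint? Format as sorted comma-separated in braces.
pass 0 (initial): D(Z)={1,2,3,4,5}
pass 1: U {1,2,3,4,5}->{3,4,5}; X {1,2,4,5}->{2,4}
pass 2: V {1,3,4}->{1,3}
pass 3: no change
Fixpoint after 3 passes: D(Z) = {1,2,3,4,5}

Answer: {1,2,3,4,5}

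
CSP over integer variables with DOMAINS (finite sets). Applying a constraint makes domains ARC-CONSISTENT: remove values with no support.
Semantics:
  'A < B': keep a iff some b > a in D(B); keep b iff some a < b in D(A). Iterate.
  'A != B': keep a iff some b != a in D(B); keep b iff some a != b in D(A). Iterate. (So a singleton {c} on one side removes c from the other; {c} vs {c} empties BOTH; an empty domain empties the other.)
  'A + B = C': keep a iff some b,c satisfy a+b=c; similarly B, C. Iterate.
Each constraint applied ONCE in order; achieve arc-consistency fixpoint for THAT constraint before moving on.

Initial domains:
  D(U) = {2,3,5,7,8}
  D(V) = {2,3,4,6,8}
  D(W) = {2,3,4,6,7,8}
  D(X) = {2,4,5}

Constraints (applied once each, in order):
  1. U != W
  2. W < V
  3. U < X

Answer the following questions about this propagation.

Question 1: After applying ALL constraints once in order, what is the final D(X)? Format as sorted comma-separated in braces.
Constraint 1 (U != W) on D(U)={2,3,5,7,8} D(W)={2,3,4,6,7,8}: no change
Constraint 2 (W < V) on D(W)={2,3,4,6,7,8} D(V)={2,3,4,6,8}: W {2,3,4,6,7,8}->{2,3,4,6,7}; V {2,3,4,6,8}->{3,4,6,8}
Constraint 3 (U < X) on D(U)={2,3,5,7,8} D(X)={2,4,5}: U {2,3,5,7,8}->{2,3}; X {2,4,5}->{4,5}
So after all 3 constraints: D(X) = {4,5}

Answer: {4,5}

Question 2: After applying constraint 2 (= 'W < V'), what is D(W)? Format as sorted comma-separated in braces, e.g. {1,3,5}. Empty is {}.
Constraint 1 (U != W) on D(U)={2,3,5,7,8} D(W)={2,3,4,6,7,8}: no change
Constraint 2 (W < V) on D(W)={2,3,4,6,7,8} D(V)={2,3,4,6,8}: W {2,3,4,6,7,8}->{2,3,4,6,7}; V {2,3,4,6,8}->{3,4,6,8}
So after constraint 2: D(W) = {2,3,4,6,7}

Answer: {2,3,4,6,7}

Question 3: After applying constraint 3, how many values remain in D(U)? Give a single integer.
Constraint 1 (U != W) on D(U)={2,3,5,7,8} D(W)={2,3,4,6,7,8}: no change
Constraint 2 (W < V) on D(W)={2,3,4,6,7,8} D(V)={2,3,4,6,8}: W {2,3,4,6,7,8}->{2,3,4,6,7}; V {2,3,4,6,8}->{3,4,6,8}
Constraint 3 (U < X) on D(U)={2,3,5,7,8} D(X)={2,4,5}: U {2,3,5,7,8}->{2,3}; X {2,4,5}->{4,5}
So after constraint 3: D(U)={2,3}, size = 2

Answer: 2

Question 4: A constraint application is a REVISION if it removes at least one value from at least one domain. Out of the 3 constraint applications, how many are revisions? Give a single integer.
Answer: 2

Derivation:
Constraint 1 (U != W) on D(U)={2,3,5,7,8} D(W)={2,3,4,6,7,8}: no change => not a revision
Constraint 2 (W < V) on D(W)={2,3,4,6,7,8} D(V)={2,3,4,6,8}: W {2,3,4,6,7,8}->{2,3,4,6,7}; V {2,3,4,6,8}->{3,4,6,8} => REVISION
Constraint 3 (U < X) on D(U)={2,3,5,7,8} D(X)={2,4,5}: U {2,3,5,7,8}->{2,3}; X {2,4,5}->{4,5} => REVISION
Total revisions = 2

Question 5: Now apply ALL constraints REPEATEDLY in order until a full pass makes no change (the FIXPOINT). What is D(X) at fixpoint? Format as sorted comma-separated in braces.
pass 0 (initial): D(X)={2,4,5}
pass 1: U {2,3,5,7,8}->{2,3}; V {2,3,4,6,8}->{3,4,6,8}; W {2,3,4,6,7,8}->{2,3,4,6,7}; X {2,4,5}->{4,5}
pass 2: no change
Fixpoint after 2 passes: D(X) = {4,5}

Answer: {4,5}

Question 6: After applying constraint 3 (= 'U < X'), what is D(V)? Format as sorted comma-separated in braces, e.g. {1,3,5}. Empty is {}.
Answer: {3,4,6,8}

Derivation:
Constraint 1 (U != W) on D(U)={2,3,5,7,8} D(W)={2,3,4,6,7,8}: no change
Constraint 2 (W < V) on D(W)={2,3,4,6,7,8} D(V)={2,3,4,6,8}: W {2,3,4,6,7,8}->{2,3,4,6,7}; V {2,3,4,6,8}->{3,4,6,8}
Constraint 3 (U < X) on D(U)={2,3,5,7,8} D(X)={2,4,5}: U {2,3,5,7,8}->{2,3}; X {2,4,5}->{4,5}
So after constraint 3: D(V) = {3,4,6,8}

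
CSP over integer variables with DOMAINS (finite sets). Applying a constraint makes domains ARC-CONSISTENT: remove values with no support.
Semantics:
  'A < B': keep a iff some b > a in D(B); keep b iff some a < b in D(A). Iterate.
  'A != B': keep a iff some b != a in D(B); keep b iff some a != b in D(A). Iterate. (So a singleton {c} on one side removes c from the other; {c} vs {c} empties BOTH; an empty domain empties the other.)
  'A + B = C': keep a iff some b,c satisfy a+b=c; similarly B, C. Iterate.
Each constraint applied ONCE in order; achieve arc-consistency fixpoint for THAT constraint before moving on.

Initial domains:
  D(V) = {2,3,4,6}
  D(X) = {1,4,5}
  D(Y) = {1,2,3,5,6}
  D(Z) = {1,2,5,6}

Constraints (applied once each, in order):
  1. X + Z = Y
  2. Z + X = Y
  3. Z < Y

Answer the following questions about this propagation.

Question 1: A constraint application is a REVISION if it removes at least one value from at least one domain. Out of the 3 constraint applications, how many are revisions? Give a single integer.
Constraint 1 (X + Z = Y) on D(X)={1,4,5} D(Z)={1,2,5,6} D(Y)={1,2,3,5,6}: Z {1,2,5,6}->{1,2,5}; Y {1,2,3,5,6}->{2,3,5,6} => REVISION
Constraint 2 (Z + X = Y) on D(Z)={1,2,5} D(X)={1,4,5} D(Y)={2,3,5,6}: no change => not a revision
Constraint 3 (Z < Y) on D(Z)={1,2,5} D(Y)={2,3,5,6}: no change => not a revision
Total revisions = 1

Answer: 1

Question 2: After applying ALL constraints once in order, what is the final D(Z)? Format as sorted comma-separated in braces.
Constraint 1 (X + Z = Y) on D(X)={1,4,5} D(Z)={1,2,5,6} D(Y)={1,2,3,5,6}: Z {1,2,5,6}->{1,2,5}; Y {1,2,3,5,6}->{2,3,5,6}
Constraint 2 (Z + X = Y) on D(Z)={1,2,5} D(X)={1,4,5} D(Y)={2,3,5,6}: no change
Constraint 3 (Z < Y) on D(Z)={1,2,5} D(Y)={2,3,5,6}: no change
So after all 3 constraints: D(Z) = {1,2,5}

Answer: {1,2,5}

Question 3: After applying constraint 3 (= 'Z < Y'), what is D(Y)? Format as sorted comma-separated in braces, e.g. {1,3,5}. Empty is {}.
Constraint 1 (X + Z = Y) on D(X)={1,4,5} D(Z)={1,2,5,6} D(Y)={1,2,3,5,6}: Z {1,2,5,6}->{1,2,5}; Y {1,2,3,5,6}->{2,3,5,6}
Constraint 2 (Z + X = Y) on D(Z)={1,2,5} D(X)={1,4,5} D(Y)={2,3,5,6}: no change
Constraint 3 (Z < Y) on D(Z)={1,2,5} D(Y)={2,3,5,6}: no change
So after constraint 3: D(Y) = {2,3,5,6}

Answer: {2,3,5,6}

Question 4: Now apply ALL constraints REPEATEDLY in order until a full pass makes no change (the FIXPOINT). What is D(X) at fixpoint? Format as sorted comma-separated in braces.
Answer: {1,4,5}

Derivation:
pass 0 (initial): D(X)={1,4,5}
pass 1: Y {1,2,3,5,6}->{2,3,5,6}; Z {1,2,5,6}->{1,2,5}
pass 2: no change
Fixpoint after 2 passes: D(X) = {1,4,5}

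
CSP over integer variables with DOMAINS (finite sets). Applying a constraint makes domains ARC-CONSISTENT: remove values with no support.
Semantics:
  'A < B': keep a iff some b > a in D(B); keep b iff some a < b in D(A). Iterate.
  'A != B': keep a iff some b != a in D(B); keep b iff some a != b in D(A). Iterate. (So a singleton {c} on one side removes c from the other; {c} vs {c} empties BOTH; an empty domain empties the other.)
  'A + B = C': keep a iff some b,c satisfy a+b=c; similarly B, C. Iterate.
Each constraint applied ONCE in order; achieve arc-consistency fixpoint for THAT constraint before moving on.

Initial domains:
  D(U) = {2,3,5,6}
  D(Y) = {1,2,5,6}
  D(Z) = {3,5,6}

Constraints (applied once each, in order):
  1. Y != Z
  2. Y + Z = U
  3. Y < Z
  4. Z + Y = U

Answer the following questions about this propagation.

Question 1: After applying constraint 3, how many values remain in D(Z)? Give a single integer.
Constraint 1 (Y != Z) on D(Y)={1,2,5,6} D(Z)={3,5,6}: no change
Constraint 2 (Y + Z = U) on D(Y)={1,2,5,6} D(Z)={3,5,6} D(U)={2,3,5,6}: Y {1,2,5,6}->{1,2}; Z {3,5,6}->{3,5}; U {2,3,5,6}->{5,6}
Constraint 3 (Y < Z) on D(Y)={1,2} D(Z)={3,5}: no change
So after constraint 3: D(Z)={3,5}, size = 2

Answer: 2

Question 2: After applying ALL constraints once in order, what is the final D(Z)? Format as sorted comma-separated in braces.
Constraint 1 (Y != Z) on D(Y)={1,2,5,6} D(Z)={3,5,6}: no change
Constraint 2 (Y + Z = U) on D(Y)={1,2,5,6} D(Z)={3,5,6} D(U)={2,3,5,6}: Y {1,2,5,6}->{1,2}; Z {3,5,6}->{3,5}; U {2,3,5,6}->{5,6}
Constraint 3 (Y < Z) on D(Y)={1,2} D(Z)={3,5}: no change
Constraint 4 (Z + Y = U) on D(Z)={3,5} D(Y)={1,2} D(U)={5,6}: no change
So after all 4 constraints: D(Z) = {3,5}

Answer: {3,5}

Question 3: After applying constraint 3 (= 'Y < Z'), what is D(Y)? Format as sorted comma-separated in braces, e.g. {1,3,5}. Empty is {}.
Answer: {1,2}

Derivation:
Constraint 1 (Y != Z) on D(Y)={1,2,5,6} D(Z)={3,5,6}: no change
Constraint 2 (Y + Z = U) on D(Y)={1,2,5,6} D(Z)={3,5,6} D(U)={2,3,5,6}: Y {1,2,5,6}->{1,2}; Z {3,5,6}->{3,5}; U {2,3,5,6}->{5,6}
Constraint 3 (Y < Z) on D(Y)={1,2} D(Z)={3,5}: no change
So after constraint 3: D(Y) = {1,2}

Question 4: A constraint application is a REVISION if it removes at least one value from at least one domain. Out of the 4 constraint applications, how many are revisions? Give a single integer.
Answer: 1

Derivation:
Constraint 1 (Y != Z) on D(Y)={1,2,5,6} D(Z)={3,5,6}: no change => not a revision
Constraint 2 (Y + Z = U) on D(Y)={1,2,5,6} D(Z)={3,5,6} D(U)={2,3,5,6}: Y {1,2,5,6}->{1,2}; Z {3,5,6}->{3,5}; U {2,3,5,6}->{5,6} => REVISION
Constraint 3 (Y < Z) on D(Y)={1,2} D(Z)={3,5}: no change => not a revision
Constraint 4 (Z + Y = U) on D(Z)={3,5} D(Y)={1,2} D(U)={5,6}: no change => not a revision
Total revisions = 1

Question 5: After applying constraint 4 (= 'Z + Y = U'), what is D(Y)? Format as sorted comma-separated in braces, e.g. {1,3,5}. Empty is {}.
Answer: {1,2}

Derivation:
Constraint 1 (Y != Z) on D(Y)={1,2,5,6} D(Z)={3,5,6}: no change
Constraint 2 (Y + Z = U) on D(Y)={1,2,5,6} D(Z)={3,5,6} D(U)={2,3,5,6}: Y {1,2,5,6}->{1,2}; Z {3,5,6}->{3,5}; U {2,3,5,6}->{5,6}
Constraint 3 (Y < Z) on D(Y)={1,2} D(Z)={3,5}: no change
Constraint 4 (Z + Y = U) on D(Z)={3,5} D(Y)={1,2} D(U)={5,6}: no change
So after constraint 4: D(Y) = {1,2}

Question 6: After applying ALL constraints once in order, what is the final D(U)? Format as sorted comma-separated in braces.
Answer: {5,6}

Derivation:
Constraint 1 (Y != Z) on D(Y)={1,2,5,6} D(Z)={3,5,6}: no change
Constraint 2 (Y + Z = U) on D(Y)={1,2,5,6} D(Z)={3,5,6} D(U)={2,3,5,6}: Y {1,2,5,6}->{1,2}; Z {3,5,6}->{3,5}; U {2,3,5,6}->{5,6}
Constraint 3 (Y < Z) on D(Y)={1,2} D(Z)={3,5}: no change
Constraint 4 (Z + Y = U) on D(Z)={3,5} D(Y)={1,2} D(U)={5,6}: no change
So after all 4 constraints: D(U) = {5,6}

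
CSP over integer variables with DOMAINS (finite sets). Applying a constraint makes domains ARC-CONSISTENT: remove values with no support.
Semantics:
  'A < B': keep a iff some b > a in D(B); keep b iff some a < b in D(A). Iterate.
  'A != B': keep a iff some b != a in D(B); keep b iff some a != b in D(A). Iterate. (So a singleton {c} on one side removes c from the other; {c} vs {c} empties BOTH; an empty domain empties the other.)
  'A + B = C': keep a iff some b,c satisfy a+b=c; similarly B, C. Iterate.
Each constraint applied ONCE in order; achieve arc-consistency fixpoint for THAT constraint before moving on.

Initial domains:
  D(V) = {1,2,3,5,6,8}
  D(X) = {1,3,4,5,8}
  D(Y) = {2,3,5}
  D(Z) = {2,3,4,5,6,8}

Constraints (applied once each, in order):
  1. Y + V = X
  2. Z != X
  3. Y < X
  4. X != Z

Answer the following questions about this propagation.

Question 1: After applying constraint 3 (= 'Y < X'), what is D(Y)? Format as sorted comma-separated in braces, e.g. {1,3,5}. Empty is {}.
Answer: {2,3,5}

Derivation:
Constraint 1 (Y + V = X) on D(Y)={2,3,5} D(V)={1,2,3,5,6,8} D(X)={1,3,4,5,8}: V {1,2,3,5,6,8}->{1,2,3,5,6}; X {1,3,4,5,8}->{3,4,5,8}
Constraint 2 (Z != X) on D(Z)={2,3,4,5,6,8} D(X)={3,4,5,8}: no change
Constraint 3 (Y < X) on D(Y)={2,3,5} D(X)={3,4,5,8}: no change
So after constraint 3: D(Y) = {2,3,5}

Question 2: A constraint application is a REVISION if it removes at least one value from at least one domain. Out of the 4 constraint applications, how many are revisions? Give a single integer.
Constraint 1 (Y + V = X) on D(Y)={2,3,5} D(V)={1,2,3,5,6,8} D(X)={1,3,4,5,8}: V {1,2,3,5,6,8}->{1,2,3,5,6}; X {1,3,4,5,8}->{3,4,5,8} => REVISION
Constraint 2 (Z != X) on D(Z)={2,3,4,5,6,8} D(X)={3,4,5,8}: no change => not a revision
Constraint 3 (Y < X) on D(Y)={2,3,5} D(X)={3,4,5,8}: no change => not a revision
Constraint 4 (X != Z) on D(X)={3,4,5,8} D(Z)={2,3,4,5,6,8}: no change => not a revision
Total revisions = 1

Answer: 1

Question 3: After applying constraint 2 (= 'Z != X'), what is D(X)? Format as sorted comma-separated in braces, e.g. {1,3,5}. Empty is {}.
Answer: {3,4,5,8}

Derivation:
Constraint 1 (Y + V = X) on D(Y)={2,3,5} D(V)={1,2,3,5,6,8} D(X)={1,3,4,5,8}: V {1,2,3,5,6,8}->{1,2,3,5,6}; X {1,3,4,5,8}->{3,4,5,8}
Constraint 2 (Z != X) on D(Z)={2,3,4,5,6,8} D(X)={3,4,5,8}: no change
So after constraint 2: D(X) = {3,4,5,8}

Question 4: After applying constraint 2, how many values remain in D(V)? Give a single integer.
Answer: 5

Derivation:
Constraint 1 (Y + V = X) on D(Y)={2,3,5} D(V)={1,2,3,5,6,8} D(X)={1,3,4,5,8}: V {1,2,3,5,6,8}->{1,2,3,5,6}; X {1,3,4,5,8}->{3,4,5,8}
Constraint 2 (Z != X) on D(Z)={2,3,4,5,6,8} D(X)={3,4,5,8}: no change
So after constraint 2: D(V)={1,2,3,5,6}, size = 5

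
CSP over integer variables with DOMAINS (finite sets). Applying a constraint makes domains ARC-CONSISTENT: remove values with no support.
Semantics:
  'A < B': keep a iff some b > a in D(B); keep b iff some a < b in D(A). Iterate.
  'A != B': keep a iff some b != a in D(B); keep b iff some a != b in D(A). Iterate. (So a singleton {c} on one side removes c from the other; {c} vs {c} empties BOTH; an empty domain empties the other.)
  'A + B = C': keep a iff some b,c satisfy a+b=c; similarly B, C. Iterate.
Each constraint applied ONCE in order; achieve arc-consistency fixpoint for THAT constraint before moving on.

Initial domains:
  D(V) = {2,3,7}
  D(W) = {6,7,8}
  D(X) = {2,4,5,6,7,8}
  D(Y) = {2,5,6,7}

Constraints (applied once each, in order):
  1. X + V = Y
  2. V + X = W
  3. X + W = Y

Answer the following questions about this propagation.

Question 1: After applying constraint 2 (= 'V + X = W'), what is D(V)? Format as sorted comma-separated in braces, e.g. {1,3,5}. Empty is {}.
Answer: {2,3}

Derivation:
Constraint 1 (X + V = Y) on D(X)={2,4,5,6,7,8} D(V)={2,3,7} D(Y)={2,5,6,7}: X {2,4,5,6,7,8}->{2,4,5}; V {2,3,7}->{2,3}; Y {2,5,6,7}->{5,6,7}
Constraint 2 (V + X = W) on D(V)={2,3} D(X)={2,4,5} D(W)={6,7,8}: X {2,4,5}->{4,5}
So after constraint 2: D(V) = {2,3}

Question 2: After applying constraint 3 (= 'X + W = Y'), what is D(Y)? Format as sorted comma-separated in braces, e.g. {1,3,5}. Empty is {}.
Answer: {}

Derivation:
Constraint 1 (X + V = Y) on D(X)={2,4,5,6,7,8} D(V)={2,3,7} D(Y)={2,5,6,7}: X {2,4,5,6,7,8}->{2,4,5}; V {2,3,7}->{2,3}; Y {2,5,6,7}->{5,6,7}
Constraint 2 (V + X = W) on D(V)={2,3} D(X)={2,4,5} D(W)={6,7,8}: X {2,4,5}->{4,5}
Constraint 3 (X + W = Y) on D(X)={4,5} D(W)={6,7,8} D(Y)={5,6,7}: X {4,5}->{}; W {6,7,8}->{}; Y {5,6,7}->{}
So after constraint 3: D(Y) = {}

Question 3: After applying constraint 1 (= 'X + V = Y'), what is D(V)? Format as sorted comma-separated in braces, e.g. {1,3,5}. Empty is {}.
Answer: {2,3}

Derivation:
Constraint 1 (X + V = Y) on D(X)={2,4,5,6,7,8} D(V)={2,3,7} D(Y)={2,5,6,7}: X {2,4,5,6,7,8}->{2,4,5}; V {2,3,7}->{2,3}; Y {2,5,6,7}->{5,6,7}
So after constraint 1: D(V) = {2,3}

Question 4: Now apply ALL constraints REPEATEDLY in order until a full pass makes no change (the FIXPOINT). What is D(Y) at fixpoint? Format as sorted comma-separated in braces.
pass 0 (initial): D(Y)={2,5,6,7}
pass 1: V {2,3,7}->{2,3}; W {6,7,8}->{}; X {2,4,5,6,7,8}->{}; Y {2,5,6,7}->{}
pass 2: V {2,3}->{}
pass 3: no change
Fixpoint after 3 passes: D(Y) = {}

Answer: {}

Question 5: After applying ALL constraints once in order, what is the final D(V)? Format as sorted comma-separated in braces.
Constraint 1 (X + V = Y) on D(X)={2,4,5,6,7,8} D(V)={2,3,7} D(Y)={2,5,6,7}: X {2,4,5,6,7,8}->{2,4,5}; V {2,3,7}->{2,3}; Y {2,5,6,7}->{5,6,7}
Constraint 2 (V + X = W) on D(V)={2,3} D(X)={2,4,5} D(W)={6,7,8}: X {2,4,5}->{4,5}
Constraint 3 (X + W = Y) on D(X)={4,5} D(W)={6,7,8} D(Y)={5,6,7}: X {4,5}->{}; W {6,7,8}->{}; Y {5,6,7}->{}
So after all 3 constraints: D(V) = {2,3}

Answer: {2,3}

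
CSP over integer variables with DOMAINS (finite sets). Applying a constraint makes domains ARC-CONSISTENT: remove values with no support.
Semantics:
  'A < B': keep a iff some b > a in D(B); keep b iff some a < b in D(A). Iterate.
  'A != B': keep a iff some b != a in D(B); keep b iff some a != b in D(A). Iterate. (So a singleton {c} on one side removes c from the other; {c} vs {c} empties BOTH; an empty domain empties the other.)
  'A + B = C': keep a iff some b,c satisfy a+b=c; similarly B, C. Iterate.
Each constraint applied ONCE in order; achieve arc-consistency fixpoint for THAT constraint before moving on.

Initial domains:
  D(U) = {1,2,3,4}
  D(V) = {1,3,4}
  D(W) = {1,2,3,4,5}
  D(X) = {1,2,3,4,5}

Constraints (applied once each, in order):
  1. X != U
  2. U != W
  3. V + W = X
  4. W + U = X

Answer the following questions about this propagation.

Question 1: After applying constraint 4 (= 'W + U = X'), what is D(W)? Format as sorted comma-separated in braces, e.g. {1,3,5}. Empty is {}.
Constraint 1 (X != U) on D(X)={1,2,3,4,5} D(U)={1,2,3,4}: no change
Constraint 2 (U != W) on D(U)={1,2,3,4} D(W)={1,2,3,4,5}: no change
Constraint 3 (V + W = X) on D(V)={1,3,4} D(W)={1,2,3,4,5} D(X)={1,2,3,4,5}: W {1,2,3,4,5}->{1,2,3,4}; X {1,2,3,4,5}->{2,3,4,5}
Constraint 4 (W + U = X) on D(W)={1,2,3,4} D(U)={1,2,3,4} D(X)={2,3,4,5}: no change
So after constraint 4: D(W) = {1,2,3,4}

Answer: {1,2,3,4}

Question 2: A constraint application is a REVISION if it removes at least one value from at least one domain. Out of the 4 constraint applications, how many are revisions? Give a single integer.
Constraint 1 (X != U) on D(X)={1,2,3,4,5} D(U)={1,2,3,4}: no change => not a revision
Constraint 2 (U != W) on D(U)={1,2,3,4} D(W)={1,2,3,4,5}: no change => not a revision
Constraint 3 (V + W = X) on D(V)={1,3,4} D(W)={1,2,3,4,5} D(X)={1,2,3,4,5}: W {1,2,3,4,5}->{1,2,3,4}; X {1,2,3,4,5}->{2,3,4,5} => REVISION
Constraint 4 (W + U = X) on D(W)={1,2,3,4} D(U)={1,2,3,4} D(X)={2,3,4,5}: no change => not a revision
Total revisions = 1

Answer: 1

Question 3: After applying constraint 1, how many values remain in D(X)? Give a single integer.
Constraint 1 (X != U) on D(X)={1,2,3,4,5} D(U)={1,2,3,4}: no change
So after constraint 1: D(X)={1,2,3,4,5}, size = 5

Answer: 5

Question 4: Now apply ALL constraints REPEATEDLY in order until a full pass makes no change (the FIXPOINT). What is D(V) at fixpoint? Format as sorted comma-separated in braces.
pass 0 (initial): D(V)={1,3,4}
pass 1: W {1,2,3,4,5}->{1,2,3,4}; X {1,2,3,4,5}->{2,3,4,5}
pass 2: no change
Fixpoint after 2 passes: D(V) = {1,3,4}

Answer: {1,3,4}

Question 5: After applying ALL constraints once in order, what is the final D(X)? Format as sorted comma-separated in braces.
Constraint 1 (X != U) on D(X)={1,2,3,4,5} D(U)={1,2,3,4}: no change
Constraint 2 (U != W) on D(U)={1,2,3,4} D(W)={1,2,3,4,5}: no change
Constraint 3 (V + W = X) on D(V)={1,3,4} D(W)={1,2,3,4,5} D(X)={1,2,3,4,5}: W {1,2,3,4,5}->{1,2,3,4}; X {1,2,3,4,5}->{2,3,4,5}
Constraint 4 (W + U = X) on D(W)={1,2,3,4} D(U)={1,2,3,4} D(X)={2,3,4,5}: no change
So after all 4 constraints: D(X) = {2,3,4,5}

Answer: {2,3,4,5}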